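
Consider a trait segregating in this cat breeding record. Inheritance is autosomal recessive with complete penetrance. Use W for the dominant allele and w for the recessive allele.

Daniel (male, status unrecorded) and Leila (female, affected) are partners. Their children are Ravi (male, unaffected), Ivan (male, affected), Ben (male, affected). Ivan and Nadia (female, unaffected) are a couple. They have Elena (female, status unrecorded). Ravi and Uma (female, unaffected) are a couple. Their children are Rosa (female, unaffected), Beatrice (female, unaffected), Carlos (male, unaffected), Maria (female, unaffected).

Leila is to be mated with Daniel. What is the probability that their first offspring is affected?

1/2

Leila is affected, so Leila is ww.
Daniel passed W to Ravi (Ww, whose w came from Leila) and passed w to Ivan (ww), so Daniel is Ww.
The cross gives 1/2 Ww : 1/2 ww, so P(offspring is affected) = 1/2.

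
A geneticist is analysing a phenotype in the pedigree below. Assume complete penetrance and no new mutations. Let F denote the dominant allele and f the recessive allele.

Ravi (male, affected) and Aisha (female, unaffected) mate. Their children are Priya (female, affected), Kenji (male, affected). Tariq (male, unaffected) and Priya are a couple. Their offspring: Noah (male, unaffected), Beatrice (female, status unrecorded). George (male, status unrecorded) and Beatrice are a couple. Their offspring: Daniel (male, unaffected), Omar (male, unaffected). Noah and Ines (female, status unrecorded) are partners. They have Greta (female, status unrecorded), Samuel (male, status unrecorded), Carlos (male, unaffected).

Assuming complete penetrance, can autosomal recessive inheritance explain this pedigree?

Yes

A consistent assignment under autosomal recessive exists: Ravi ff, Aisha Ff, Priya ff, Kenji ff, Tariq FF, Noah Ff, Beatrice Ff, George FF, Ines FF, Daniel FF, Omar FF, Greta FF, Samuel FF, Carlos FF.
In this assignment every recorded phenotype matches its genotype and every non-founder's genotype is obtainable from its parents' genotypes, so the pedigree is consistent.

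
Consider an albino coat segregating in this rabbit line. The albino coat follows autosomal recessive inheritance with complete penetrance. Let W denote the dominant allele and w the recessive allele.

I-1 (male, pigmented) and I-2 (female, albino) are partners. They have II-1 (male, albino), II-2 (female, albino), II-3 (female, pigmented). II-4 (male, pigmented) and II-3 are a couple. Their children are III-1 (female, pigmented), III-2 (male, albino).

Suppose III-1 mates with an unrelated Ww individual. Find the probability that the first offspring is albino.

1/6

II-4 is pigmented so carries W and passed w to III-2 (ww), so II-4 is Ww.
II-3 is pigmented so carries W and received w from I-2 (ww), so II-3 is Ww.
III-1 is a pigmented offspring of II-4 (Ww) × II-3 (Ww), whose cross gives 1/4 WW : 1/2 Ww : 1/4 ww; conditioning on being pigmented, III-1 is WW with probability 1/3, Ww with probability 2/3.
Summing over parental genotype combinations, P(offspring is albino) = 2/3·1/4 = 1/6.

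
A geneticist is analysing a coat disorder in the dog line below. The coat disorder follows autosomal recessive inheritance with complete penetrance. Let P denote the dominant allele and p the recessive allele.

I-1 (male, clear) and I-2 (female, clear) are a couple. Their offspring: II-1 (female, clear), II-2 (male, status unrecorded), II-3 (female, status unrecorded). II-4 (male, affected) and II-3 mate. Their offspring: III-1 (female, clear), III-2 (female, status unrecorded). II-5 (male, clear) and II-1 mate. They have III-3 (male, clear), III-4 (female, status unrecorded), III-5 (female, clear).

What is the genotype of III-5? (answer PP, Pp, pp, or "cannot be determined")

III-5's phenotype allows PP or Pp, and no parent or child forces a single allele at both positions; consistent genotype assignments exist with III-5 as PP or Pp.

cannot be determined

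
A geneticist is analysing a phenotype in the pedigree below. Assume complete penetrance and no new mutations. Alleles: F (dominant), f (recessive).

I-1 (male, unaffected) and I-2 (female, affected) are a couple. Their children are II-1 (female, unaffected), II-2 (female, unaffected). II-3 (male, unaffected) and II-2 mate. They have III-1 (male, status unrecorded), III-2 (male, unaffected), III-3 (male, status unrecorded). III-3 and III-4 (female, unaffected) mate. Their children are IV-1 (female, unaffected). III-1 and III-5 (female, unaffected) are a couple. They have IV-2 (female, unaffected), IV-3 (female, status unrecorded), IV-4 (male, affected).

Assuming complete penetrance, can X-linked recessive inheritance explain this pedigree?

A consistent assignment under X-linked recessive exists: I-1 X^F Y, I-2 X^f X^f, II-1 X^F X^f, II-2 X^F X^f, II-3 X^F Y, III-1 X^F Y, III-2 X^F Y, III-3 X^F Y, III-4 X^F X^F, III-5 X^F X^f, IV-1 X^F X^F, IV-2 X^F X^F, IV-3 X^F X^F, IV-4 X^f Y.
In this assignment every recorded phenotype matches its genotype and every non-founder's genotype is obtainable from its parents' genotypes, so the pedigree is consistent.

Yes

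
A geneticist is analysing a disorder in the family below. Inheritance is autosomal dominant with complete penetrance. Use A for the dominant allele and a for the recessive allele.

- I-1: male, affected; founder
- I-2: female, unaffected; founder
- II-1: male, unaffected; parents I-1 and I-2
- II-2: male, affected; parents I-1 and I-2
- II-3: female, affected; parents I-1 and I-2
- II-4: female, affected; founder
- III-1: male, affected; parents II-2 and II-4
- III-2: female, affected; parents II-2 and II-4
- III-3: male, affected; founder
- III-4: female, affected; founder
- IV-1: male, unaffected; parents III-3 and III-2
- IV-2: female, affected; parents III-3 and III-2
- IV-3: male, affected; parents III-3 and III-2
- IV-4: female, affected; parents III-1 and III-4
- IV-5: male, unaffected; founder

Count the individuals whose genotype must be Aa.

Obligate heterozygotes: I-1 is affected so carries A and passed a to II-1 (aa), so I-1 is Aa; II-2 is affected so carries A and received a from I-2 (aa), so II-2 is Aa; II-3 is affected so carries A and received a from I-2 (aa), so II-3 is Aa; III-2 is affected so carries A and passed a to IV-1 (aa), so III-2 is Aa; III-3 is affected so carries A and passed a to IV-1 (aa), so III-3 is Aa.
Every other individual is either homozygous by phenotype or has at least one consistent homozygous assignment, so the count is 5.

5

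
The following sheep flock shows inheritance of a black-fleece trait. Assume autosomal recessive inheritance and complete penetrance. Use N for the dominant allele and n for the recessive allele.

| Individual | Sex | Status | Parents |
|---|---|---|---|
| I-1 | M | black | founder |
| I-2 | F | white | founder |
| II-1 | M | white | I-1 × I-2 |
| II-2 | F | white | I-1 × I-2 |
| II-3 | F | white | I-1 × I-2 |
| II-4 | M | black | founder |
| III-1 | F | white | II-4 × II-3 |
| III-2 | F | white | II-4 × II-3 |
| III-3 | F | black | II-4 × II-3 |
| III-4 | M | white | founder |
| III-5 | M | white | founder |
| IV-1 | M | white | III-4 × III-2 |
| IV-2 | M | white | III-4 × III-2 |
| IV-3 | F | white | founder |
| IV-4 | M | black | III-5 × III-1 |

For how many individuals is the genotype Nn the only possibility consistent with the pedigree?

6

Obligate heterozygotes: II-1 is white so carries N and received n from I-1 (nn), so II-1 is Nn; II-2 is white so carries N and received n from I-1 (nn), so II-2 is Nn; II-3 is white so carries N and received n from I-1 (nn), so II-3 is Nn; III-1 is white so carries N and received n from II-4 (nn), so III-1 is Nn; III-2 is white so carries N and received n from II-4 (nn), so III-2 is Nn; III-5 is white so carries N and passed n to IV-4 (nn), so III-5 is Nn.
Every other individual is either homozygous by phenotype or has at least one consistent homozygous assignment, so the count is 6.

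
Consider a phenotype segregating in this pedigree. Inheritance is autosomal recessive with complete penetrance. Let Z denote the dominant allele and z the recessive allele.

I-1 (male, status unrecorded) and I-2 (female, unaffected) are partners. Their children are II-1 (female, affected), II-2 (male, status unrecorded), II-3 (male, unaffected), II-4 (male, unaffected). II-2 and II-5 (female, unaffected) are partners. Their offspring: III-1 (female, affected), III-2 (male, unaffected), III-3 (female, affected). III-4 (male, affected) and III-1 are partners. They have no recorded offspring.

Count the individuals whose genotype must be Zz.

2

Obligate heterozygotes: I-2 is unaffected so carries Z and passed z to II-1 (zz), so I-2 is Zz; II-5 is unaffected so carries Z and passed z to III-1 (zz), so II-5 is Zz.
Every other individual is either homozygous by phenotype or has at least one consistent homozygous assignment, so the count is 2.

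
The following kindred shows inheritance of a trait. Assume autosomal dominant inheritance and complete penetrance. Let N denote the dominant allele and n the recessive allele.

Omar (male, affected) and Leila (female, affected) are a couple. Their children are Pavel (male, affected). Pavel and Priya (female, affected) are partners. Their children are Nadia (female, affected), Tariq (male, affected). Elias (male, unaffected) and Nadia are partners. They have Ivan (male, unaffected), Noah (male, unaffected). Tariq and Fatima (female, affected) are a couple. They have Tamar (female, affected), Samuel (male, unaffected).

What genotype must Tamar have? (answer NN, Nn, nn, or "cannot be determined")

cannot be determined

Tamar's phenotype allows NN or Nn, and no parent or child forces a single allele at both positions; consistent genotype assignments exist with Tamar as NN or Nn.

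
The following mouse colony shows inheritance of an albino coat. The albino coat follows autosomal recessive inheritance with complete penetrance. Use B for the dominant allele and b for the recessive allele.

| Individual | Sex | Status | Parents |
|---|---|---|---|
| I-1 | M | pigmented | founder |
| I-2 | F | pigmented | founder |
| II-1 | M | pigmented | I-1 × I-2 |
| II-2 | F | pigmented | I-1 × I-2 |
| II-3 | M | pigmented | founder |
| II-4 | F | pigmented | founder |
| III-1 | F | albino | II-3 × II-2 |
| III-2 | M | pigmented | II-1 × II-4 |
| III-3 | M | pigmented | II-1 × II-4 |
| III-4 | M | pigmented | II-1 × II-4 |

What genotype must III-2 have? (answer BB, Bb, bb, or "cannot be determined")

III-2's phenotype allows BB or Bb, and no parent or child forces a single allele at both positions; consistent genotype assignments exist with III-2 as BB or Bb.

cannot be determined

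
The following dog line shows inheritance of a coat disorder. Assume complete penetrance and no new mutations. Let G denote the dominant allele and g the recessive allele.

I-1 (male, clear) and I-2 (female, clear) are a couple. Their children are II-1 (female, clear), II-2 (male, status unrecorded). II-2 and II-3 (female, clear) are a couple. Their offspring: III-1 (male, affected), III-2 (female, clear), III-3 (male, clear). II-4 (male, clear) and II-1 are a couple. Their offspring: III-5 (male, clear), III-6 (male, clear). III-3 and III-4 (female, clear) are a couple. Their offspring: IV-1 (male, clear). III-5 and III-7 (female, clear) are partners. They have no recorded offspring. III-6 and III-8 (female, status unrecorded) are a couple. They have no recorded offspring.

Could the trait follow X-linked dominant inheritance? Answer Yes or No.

Under X-linked dominant, III-1 (affected, male) cannot arise from II-2 (unrecorded) × II-3 (clear).

No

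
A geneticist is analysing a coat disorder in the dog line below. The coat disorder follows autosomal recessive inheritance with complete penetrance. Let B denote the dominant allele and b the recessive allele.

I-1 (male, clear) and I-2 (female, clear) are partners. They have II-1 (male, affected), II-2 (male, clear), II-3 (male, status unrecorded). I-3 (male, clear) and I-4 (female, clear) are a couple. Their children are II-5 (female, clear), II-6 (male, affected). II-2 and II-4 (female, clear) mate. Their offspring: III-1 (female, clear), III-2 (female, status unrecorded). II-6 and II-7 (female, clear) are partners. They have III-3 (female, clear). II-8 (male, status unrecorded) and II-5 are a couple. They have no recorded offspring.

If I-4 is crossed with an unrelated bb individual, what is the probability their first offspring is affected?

1/2

I-4 is clear so carries B and passed b to II-6 (bb), so I-4 is Bb.
The cross gives 1/2 Bb : 1/2 bb, so P(offspring is affected) = 1/2.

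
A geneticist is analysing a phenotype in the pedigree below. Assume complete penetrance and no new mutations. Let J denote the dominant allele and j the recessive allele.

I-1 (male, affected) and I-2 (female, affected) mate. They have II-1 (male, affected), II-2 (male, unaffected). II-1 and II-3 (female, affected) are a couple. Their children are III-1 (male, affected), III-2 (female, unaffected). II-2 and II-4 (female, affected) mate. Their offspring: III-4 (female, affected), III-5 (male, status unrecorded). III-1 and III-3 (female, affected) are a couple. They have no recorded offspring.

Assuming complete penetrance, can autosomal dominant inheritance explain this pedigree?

A consistent assignment under autosomal dominant exists: I-1 Jj, I-2 Jj, II-1 Jj, II-2 jj, II-3 Jj, II-4 JJ, III-1 JJ, III-2 jj, III-3 JJ, III-4 Jj, III-5 Jj.
In this assignment every recorded phenotype matches its genotype and every non-founder's genotype is obtainable from its parents' genotypes, so the pedigree is consistent.

Yes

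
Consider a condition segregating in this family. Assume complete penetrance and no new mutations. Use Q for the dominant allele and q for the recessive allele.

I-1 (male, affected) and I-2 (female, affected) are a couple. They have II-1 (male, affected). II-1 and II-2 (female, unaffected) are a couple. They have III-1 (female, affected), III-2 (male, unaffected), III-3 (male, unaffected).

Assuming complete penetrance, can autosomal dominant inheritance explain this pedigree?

Yes

A consistent assignment under autosomal dominant exists: I-1 QQ, I-2 Qq, II-1 Qq, II-2 qq, III-1 Qq, III-2 qq, III-3 qq.
In this assignment every recorded phenotype matches its genotype and every non-founder's genotype is obtainable from its parents' genotypes, so the pedigree is consistent.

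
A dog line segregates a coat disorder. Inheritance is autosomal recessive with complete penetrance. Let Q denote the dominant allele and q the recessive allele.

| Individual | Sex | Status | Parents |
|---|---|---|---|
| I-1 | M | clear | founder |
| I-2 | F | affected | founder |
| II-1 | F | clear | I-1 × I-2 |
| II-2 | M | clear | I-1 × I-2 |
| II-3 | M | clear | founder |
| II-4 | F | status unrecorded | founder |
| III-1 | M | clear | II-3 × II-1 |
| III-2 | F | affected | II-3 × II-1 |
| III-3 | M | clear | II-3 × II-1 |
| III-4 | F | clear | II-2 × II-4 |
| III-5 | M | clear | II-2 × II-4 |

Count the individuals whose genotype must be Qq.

Obligate heterozygotes: II-1 is clear so carries Q and received q from I-2 (qq), so II-1 is Qq; II-2 is clear so carries Q and received q from I-2 (qq), so II-2 is Qq; II-3 is clear so carries Q and passed q to III-2 (qq), so II-3 is Qq.
Every other individual is either homozygous by phenotype or has at least one consistent homozygous assignment, so the count is 3.

3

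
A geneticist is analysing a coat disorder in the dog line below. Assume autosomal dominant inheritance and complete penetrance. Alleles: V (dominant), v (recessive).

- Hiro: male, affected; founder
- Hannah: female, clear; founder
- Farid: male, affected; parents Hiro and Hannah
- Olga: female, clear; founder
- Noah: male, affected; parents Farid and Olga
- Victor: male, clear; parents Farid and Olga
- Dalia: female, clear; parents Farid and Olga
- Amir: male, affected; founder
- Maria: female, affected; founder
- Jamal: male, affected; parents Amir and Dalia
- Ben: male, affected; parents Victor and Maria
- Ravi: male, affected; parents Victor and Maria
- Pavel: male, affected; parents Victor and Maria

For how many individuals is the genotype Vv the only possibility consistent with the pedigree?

Obligate heterozygotes: Farid is affected so carries V and received v from Hannah (vv), so Farid is Vv; Noah is affected so carries V and received v from Olga (vv), so Noah is Vv; Jamal is affected so carries V and received v from Dalia (vv), so Jamal is Vv; Ben is affected so carries V and received v from Victor (vv), so Ben is Vv; Ravi is affected so carries V and received v from Victor (vv), so Ravi is Vv; Pavel is affected so carries V and received v from Victor (vv), so Pavel is Vv.
Every other individual is either homozygous by phenotype or has at least one consistent homozygous assignment, so the count is 6.

6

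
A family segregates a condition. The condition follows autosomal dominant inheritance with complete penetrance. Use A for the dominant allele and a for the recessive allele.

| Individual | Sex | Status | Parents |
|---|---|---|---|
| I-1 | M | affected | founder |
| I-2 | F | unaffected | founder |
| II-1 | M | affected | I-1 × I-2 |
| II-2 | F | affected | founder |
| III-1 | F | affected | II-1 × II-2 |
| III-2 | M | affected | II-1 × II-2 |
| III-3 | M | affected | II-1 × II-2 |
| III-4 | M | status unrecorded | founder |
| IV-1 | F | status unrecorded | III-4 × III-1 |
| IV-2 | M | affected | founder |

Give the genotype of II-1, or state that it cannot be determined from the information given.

Aa

From phenotype alone, II-1 is AA or Aa.
II-1 is affected so carries A and received a from I-2 (aa), so II-1 is Aa.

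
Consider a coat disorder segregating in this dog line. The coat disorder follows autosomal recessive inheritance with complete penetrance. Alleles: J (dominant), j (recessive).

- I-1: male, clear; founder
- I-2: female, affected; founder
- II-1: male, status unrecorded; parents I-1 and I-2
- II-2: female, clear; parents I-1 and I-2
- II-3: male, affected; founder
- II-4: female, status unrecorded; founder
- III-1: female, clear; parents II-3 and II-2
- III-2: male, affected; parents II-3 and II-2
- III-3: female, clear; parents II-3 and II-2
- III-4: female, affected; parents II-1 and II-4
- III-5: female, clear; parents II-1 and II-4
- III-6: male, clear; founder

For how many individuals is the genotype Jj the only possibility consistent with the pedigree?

Obligate heterozygotes: II-2 is clear so carries J and received j from I-2 (jj), so II-2 is Jj; III-1 is clear so carries J and received j from II-3 (jj), so III-1 is Jj; III-3 is clear so carries J and received j from II-3 (jj), so III-3 is Jj.
Every other individual is either homozygous by phenotype or has at least one consistent homozygous assignment, so the count is 3.

3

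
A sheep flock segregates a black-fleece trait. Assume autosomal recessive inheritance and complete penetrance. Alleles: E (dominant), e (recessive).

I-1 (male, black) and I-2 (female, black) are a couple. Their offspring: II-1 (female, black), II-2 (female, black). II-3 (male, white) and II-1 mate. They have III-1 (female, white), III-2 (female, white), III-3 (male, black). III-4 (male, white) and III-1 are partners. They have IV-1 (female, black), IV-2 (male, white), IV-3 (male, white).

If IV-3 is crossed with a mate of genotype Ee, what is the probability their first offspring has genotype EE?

III-4 is white so carries E and passed e to IV-1 (ee), so III-4 is Ee.
III-1 is white so carries E and received e from II-1 (ee), so III-1 is Ee.
IV-3 is a white offspring of III-4 (Ee) × III-1 (Ee), whose cross gives 1/4 EE : 1/2 Ee : 1/4 ee; conditioning on being white, IV-3 is EE with probability 1/3, Ee with probability 2/3.
Summing over parental genotype combinations, P(offspring has genotype EE) = 1/3·1/2 + 2/3·1/4 = 1/3.

1/3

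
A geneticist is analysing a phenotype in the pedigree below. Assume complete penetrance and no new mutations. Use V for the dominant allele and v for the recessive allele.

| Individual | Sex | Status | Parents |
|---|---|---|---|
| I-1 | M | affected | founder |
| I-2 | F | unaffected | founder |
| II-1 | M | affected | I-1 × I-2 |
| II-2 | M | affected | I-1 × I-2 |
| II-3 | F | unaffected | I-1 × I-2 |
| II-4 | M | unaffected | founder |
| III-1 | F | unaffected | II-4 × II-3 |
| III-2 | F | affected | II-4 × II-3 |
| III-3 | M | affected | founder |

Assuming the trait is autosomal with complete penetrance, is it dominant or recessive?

recessive

II-4 and II-3 are both unaffected yet have an affected child III-2. Under dominance, an affected child requires at least one affected parent, so the trait cannot be dominant.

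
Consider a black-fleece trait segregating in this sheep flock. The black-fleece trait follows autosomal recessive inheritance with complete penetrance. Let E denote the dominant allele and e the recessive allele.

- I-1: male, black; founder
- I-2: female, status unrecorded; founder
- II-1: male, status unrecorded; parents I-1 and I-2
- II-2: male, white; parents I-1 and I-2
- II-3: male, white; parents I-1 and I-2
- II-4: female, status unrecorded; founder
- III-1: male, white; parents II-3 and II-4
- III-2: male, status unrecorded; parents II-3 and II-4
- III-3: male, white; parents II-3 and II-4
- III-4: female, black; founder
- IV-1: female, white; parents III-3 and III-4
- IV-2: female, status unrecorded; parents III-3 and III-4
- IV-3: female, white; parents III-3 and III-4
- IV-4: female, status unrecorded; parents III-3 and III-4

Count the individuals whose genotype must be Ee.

Obligate heterozygotes: II-2 is white so carries E and received e from I-1 (ee), so II-2 is Ee; II-3 is white so carries E and received e from I-1 (ee), so II-3 is Ee; IV-1 is white so carries E and received e from III-4 (ee), so IV-1 is Ee; IV-3 is white so carries E and received e from III-4 (ee), so IV-3 is Ee.
Every other individual is either homozygous by phenotype or has at least one consistent homozygous assignment, so the count is 4.

4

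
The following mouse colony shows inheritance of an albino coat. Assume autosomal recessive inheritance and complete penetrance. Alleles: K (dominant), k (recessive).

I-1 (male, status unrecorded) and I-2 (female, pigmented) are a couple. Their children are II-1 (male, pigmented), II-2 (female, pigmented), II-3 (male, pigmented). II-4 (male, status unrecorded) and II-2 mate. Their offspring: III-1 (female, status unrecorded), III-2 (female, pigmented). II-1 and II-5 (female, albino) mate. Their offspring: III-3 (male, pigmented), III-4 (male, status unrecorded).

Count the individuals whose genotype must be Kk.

Obligate heterozygotes: III-3 is pigmented so carries K and received k from II-5 (kk), so III-3 is Kk.
Every other individual is either homozygous by phenotype or has at least one consistent homozygous assignment, so the count is 1.

1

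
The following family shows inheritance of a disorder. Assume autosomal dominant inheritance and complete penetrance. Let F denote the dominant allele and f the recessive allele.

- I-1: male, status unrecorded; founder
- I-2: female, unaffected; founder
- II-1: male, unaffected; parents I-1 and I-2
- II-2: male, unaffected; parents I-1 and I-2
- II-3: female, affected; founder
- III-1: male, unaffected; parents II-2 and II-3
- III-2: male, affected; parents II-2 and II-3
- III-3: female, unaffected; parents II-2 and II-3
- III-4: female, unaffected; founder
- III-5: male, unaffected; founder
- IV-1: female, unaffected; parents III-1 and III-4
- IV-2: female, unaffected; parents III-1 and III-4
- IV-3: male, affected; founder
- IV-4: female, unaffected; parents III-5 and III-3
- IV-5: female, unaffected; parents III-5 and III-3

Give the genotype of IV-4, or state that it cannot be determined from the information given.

IV-4 is unaffected, so IV-4 is ff.

ff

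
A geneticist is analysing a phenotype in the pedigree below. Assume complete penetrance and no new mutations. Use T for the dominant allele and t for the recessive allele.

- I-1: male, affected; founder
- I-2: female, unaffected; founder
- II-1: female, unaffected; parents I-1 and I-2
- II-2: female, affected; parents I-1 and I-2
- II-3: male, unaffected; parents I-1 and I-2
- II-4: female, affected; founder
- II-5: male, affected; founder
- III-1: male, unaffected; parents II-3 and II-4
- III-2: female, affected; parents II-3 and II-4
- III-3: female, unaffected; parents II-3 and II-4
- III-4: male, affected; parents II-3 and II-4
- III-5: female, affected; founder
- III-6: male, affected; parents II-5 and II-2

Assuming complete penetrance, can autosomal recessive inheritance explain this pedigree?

A consistent assignment under autosomal recessive exists: I-1 tt, I-2 Tt, II-1 Tt, II-2 tt, II-3 Tt, II-4 tt, II-5 tt, III-1 Tt, III-2 tt, III-3 Tt, III-4 tt, III-5 tt, III-6 tt.
In this assignment every recorded phenotype matches its genotype and every non-founder's genotype is obtainable from its parents' genotypes, so the pedigree is consistent.

Yes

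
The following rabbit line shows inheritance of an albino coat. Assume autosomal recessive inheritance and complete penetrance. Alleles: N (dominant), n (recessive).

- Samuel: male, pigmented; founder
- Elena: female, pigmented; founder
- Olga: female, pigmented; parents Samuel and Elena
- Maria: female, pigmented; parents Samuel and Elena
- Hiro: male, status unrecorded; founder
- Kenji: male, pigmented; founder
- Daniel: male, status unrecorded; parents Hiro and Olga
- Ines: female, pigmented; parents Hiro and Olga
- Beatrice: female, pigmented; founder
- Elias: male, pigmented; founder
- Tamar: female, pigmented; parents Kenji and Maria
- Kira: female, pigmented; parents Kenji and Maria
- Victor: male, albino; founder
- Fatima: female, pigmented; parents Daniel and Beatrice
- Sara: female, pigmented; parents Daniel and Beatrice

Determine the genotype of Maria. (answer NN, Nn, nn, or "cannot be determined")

Maria's phenotype allows NN or Nn, and no parent or child forces a single allele at both positions; consistent genotype assignments exist with Maria as NN or Nn.

cannot be determined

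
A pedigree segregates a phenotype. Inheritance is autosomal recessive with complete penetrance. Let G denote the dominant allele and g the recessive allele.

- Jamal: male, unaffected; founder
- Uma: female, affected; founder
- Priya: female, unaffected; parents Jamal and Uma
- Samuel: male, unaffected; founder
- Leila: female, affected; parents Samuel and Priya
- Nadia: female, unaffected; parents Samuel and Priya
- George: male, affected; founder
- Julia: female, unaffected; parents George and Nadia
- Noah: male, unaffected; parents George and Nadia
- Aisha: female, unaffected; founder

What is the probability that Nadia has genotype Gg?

Samuel is unaffected so carries G and passed g to Leila (gg), so Samuel is Gg.
Priya is unaffected so carries G and received g from Uma (gg), so Priya is Gg.
Their cross gives offspring ratios 1/4 GG : 1/2 Gg : 1/4 gg. Conditioning on Nadia being unaffected, P(Gg) = 1/2 / 3/4 = 2/3 before taking Nadia's own offspring into account.
George is affected, so George is gg.
Now use Nadia's offspring. Probability of each recorded status — unaffected daughter Julia: 1/2 if Nadia is Gg, 1 if GG; unaffected son Noah: 1/2 if Nadia is Gg, 1 if GG.
Bayes: P(Gg) = 2/3·1/4 / (2/3·1/4 + 1/3·1) = 1/3.

1/3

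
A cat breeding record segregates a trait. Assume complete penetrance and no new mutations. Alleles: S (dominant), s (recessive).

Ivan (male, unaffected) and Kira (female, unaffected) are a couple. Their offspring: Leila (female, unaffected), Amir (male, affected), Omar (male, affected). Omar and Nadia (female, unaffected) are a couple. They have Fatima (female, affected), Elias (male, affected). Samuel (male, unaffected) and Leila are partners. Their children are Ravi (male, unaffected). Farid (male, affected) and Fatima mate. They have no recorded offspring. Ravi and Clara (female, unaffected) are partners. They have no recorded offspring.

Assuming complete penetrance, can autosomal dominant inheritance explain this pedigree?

No

Under autosomal dominant, Amir (affected, male) cannot arise from Ivan (unaffected) × Kira (unaffected).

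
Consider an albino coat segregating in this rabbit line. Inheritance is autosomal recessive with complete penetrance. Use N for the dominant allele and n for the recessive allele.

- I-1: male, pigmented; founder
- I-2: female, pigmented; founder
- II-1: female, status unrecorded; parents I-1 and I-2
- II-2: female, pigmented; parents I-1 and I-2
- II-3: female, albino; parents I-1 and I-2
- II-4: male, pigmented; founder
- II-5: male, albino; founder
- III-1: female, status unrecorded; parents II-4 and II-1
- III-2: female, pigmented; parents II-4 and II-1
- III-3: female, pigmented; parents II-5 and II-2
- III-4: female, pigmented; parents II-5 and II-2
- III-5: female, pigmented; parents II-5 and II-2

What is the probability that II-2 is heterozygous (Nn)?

I-1 is pigmented so carries N and passed n to II-3 (nn), so I-1 is Nn.
I-2 is pigmented so carries N and passed n to II-3 (nn), so I-2 is Nn.
Their cross gives offspring ratios 1/4 NN : 1/2 Nn : 1/4 nn. Conditioning on II-2 being pigmented, P(Nn) = 1/2 / 3/4 = 2/3 before taking II-2's own offspring into account.
II-5 is albino, so II-5 is nn.
Now use II-2's offspring. Probability of each recorded status — pigmented daughter III-3: 1/2 if II-2 is Nn, 1 if NN; pigmented daughter III-4: 1/2 if II-2 is Nn, 1 if NN; pigmented daughter III-5: 1/2 if II-2 is Nn, 1 if NN.
Bayes: P(Nn) = 2/3·1/8 / (2/3·1/8 + 1/3·1) = 1/5.

1/5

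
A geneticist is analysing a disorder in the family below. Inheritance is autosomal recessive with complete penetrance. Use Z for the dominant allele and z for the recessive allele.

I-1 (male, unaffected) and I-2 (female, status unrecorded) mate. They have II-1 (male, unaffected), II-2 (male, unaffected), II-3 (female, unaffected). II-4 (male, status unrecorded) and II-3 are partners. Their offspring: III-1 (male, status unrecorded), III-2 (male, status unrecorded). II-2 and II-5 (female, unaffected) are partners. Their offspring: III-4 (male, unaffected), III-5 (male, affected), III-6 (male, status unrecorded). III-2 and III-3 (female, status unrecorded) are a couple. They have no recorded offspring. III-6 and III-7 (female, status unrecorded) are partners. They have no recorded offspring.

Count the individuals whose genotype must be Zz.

2

Obligate heterozygotes: II-2 is unaffected so carries Z and passed z to III-5 (zz), so II-2 is Zz; II-5 is unaffected so carries Z and passed z to III-5 (zz), so II-5 is Zz.
Every other individual is either homozygous by phenotype or has at least one consistent homozygous assignment, so the count is 2.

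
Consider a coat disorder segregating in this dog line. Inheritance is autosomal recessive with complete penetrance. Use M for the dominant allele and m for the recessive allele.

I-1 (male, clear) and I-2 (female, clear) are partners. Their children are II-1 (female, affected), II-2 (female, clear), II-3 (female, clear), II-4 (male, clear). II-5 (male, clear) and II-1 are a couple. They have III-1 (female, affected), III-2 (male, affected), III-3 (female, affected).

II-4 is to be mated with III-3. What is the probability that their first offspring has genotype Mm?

I-1 is clear so carries M and passed m to II-1 (mm), so I-1 is Mm.
I-2 is clear so carries M and passed m to II-1 (mm), so I-2 is Mm.
II-4 is a clear offspring of I-1 (Mm) × I-2 (Mm), whose cross gives 1/4 MM : 1/2 Mm : 1/4 mm; conditioning on being clear, II-4 is MM with probability 1/3, Mm with probability 2/3.
III-3 is affected, so III-3 is mm.
Summing over parental genotype combinations, P(offspring has genotype Mm) = 1/3·1 + 2/3·1/2 = 2/3.

2/3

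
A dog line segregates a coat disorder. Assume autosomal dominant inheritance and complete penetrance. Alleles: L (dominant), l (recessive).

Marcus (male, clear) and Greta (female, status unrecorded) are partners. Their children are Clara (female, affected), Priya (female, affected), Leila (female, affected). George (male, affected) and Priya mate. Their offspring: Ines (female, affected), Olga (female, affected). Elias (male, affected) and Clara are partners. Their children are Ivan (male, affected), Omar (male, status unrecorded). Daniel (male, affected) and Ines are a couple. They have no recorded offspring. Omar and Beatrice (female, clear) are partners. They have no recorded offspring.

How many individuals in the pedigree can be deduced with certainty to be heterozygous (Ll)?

Obligate heterozygotes: Clara is affected so carries L and received l from Marcus (ll), so Clara is Ll; Priya is affected so carries L and received l from Marcus (ll), so Priya is Ll; Leila is affected so carries L and received l from Marcus (ll), so Leila is Ll.
Every other individual is either homozygous by phenotype or has at least one consistent homozygous assignment, so the count is 3.

3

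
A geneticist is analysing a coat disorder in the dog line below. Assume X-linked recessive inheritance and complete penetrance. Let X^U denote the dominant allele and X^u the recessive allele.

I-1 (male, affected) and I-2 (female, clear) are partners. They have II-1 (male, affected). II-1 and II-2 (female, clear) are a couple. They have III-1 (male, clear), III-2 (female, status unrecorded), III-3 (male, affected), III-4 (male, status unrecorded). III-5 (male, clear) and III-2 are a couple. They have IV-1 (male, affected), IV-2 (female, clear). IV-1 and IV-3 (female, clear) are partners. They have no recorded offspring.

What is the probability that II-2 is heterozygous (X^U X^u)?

II-2 is clear so carries U and passed u to III-3 (X^u Y), so II-2 is X^U X^u, giving P(X^U X^u) = 1.

1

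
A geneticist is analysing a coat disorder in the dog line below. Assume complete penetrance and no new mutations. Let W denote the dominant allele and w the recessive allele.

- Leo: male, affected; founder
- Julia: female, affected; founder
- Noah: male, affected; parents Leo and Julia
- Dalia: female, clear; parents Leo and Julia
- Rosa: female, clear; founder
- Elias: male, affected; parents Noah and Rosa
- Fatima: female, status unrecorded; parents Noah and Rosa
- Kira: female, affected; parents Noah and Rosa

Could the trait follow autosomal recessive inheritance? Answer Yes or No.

Under autosomal recessive, Dalia (clear, female) cannot arise from Leo (affected) × Julia (affected).

No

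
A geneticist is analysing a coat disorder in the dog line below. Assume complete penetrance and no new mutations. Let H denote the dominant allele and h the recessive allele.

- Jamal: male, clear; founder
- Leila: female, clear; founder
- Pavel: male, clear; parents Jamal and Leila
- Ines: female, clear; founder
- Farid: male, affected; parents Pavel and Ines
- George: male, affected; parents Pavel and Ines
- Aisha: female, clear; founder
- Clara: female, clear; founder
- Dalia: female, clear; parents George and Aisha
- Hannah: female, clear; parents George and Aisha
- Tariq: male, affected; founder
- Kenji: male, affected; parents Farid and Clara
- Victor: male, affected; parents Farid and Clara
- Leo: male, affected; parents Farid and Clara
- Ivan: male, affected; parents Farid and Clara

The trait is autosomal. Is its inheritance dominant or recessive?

Pavel and Ines are both clear yet have an affected child Farid. Under dominance, an affected child requires at least one affected parent, so the trait cannot be dominant.

recessive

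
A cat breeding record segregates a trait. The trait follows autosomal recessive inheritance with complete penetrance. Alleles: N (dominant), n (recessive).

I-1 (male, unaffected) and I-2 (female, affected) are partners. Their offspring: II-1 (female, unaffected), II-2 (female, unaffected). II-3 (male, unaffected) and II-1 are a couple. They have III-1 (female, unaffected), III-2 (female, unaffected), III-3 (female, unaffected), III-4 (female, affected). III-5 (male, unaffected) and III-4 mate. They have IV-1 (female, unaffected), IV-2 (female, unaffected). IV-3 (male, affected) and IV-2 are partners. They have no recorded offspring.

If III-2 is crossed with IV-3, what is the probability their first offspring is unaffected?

II-3 is unaffected so carries N and passed n to III-4 (nn), so II-3 is Nn.
II-1 is unaffected so carries N and received n from I-2 (nn), so II-1 is Nn.
III-2 is an unaffected offspring of II-3 (Nn) × II-1 (Nn), whose cross gives 1/4 NN : 1/2 Nn : 1/4 nn; conditioning on being unaffected, III-2 is NN with probability 1/3, Nn with probability 2/3.
IV-3 is affected, so IV-3 is nn.
Summing over parental genotype combinations, P(offspring is unaffected) = 1/3·1 + 2/3·1/2 = 2/3.

2/3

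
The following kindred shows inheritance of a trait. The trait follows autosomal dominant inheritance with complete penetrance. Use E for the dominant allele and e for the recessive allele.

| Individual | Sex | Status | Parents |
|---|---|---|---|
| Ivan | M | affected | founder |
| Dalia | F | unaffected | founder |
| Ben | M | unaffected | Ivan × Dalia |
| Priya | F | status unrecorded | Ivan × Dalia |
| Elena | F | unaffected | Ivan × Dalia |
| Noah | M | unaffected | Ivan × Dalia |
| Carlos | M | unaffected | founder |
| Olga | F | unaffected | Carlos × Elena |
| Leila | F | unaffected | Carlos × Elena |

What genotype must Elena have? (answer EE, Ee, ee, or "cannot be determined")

Elena is unaffected, so Elena is ee.

ee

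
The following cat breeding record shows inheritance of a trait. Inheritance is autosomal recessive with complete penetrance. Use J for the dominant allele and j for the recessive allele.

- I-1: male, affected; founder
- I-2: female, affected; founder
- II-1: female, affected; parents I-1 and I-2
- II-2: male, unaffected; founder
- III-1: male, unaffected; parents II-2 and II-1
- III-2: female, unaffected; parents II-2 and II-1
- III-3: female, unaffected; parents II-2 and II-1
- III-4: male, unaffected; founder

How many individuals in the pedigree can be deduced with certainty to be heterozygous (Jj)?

3

Obligate heterozygotes: III-1 is unaffected so carries J and received j from II-1 (jj), so III-1 is Jj; III-2 is unaffected so carries J and received j from II-1 (jj), so III-2 is Jj; III-3 is unaffected so carries J and received j from II-1 (jj), so III-3 is Jj.
Every other individual is either homozygous by phenotype or has at least one consistent homozygous assignment, so the count is 3.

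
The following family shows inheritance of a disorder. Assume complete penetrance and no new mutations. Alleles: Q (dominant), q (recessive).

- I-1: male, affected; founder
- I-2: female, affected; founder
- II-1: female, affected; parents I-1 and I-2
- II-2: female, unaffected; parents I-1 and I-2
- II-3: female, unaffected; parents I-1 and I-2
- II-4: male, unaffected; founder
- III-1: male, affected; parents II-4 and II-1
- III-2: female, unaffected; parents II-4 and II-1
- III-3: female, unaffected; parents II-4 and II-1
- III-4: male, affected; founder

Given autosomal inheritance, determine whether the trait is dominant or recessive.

I-1 and I-2 are both affected yet have an unaffected child II-2. Under a recessive model two affected parents are homozygous and every child would be affected, so the trait cannot be recessive.

dominant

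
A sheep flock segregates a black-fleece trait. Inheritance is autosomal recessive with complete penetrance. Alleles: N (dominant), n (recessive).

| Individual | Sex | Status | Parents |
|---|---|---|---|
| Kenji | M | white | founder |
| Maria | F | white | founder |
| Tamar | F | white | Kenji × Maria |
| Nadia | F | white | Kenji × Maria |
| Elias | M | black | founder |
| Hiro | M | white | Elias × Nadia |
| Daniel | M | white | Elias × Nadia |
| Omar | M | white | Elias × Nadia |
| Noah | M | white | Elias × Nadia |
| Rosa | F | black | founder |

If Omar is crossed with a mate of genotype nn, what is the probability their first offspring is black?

1/2

Omar is white so carries N and received n from Elias (nn), so Omar is Nn.
The cross gives 1/2 Nn : 1/2 nn, so P(offspring is black) = 1/2.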